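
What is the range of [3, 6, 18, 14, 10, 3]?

15

Step 1: Identify the maximum value: max = 18
Step 2: Identify the minimum value: min = 3
Step 3: Range = max - min = 18 - 3 = 15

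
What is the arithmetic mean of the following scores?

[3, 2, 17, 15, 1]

7.6

Step 1: Sum all values: 3 + 2 + 17 + 15 + 1 = 38
Step 2: Count the number of values: n = 5
Step 3: Mean = sum / n = 38 / 5 = 7.6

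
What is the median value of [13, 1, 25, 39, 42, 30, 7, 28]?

26.5

Step 1: Sort the data in ascending order: [1, 7, 13, 25, 28, 30, 39, 42]
Step 2: The number of values is n = 8.
Step 3: Since n is even, the median is the average of positions 4 and 5:
  Median = (25 + 28) / 2 = 26.5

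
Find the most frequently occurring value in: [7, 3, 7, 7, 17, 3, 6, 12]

7

Step 1: Count the frequency of each value:
  3: appears 2 time(s)
  6: appears 1 time(s)
  7: appears 3 time(s)
  12: appears 1 time(s)
  17: appears 1 time(s)
Step 2: The value 7 appears most frequently (3 times).
Step 3: Mode = 7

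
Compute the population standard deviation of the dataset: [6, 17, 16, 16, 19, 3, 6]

6.0811

Step 1: Compute the mean: 11.8571
Step 2: Sum of squared deviations from the mean: 258.8571
Step 3: Population variance = 258.8571 / 7 = 36.9796
Step 4: Standard deviation = sqrt(36.9796) = 6.0811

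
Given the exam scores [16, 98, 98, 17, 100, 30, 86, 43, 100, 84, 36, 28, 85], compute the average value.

63.1538

Step 1: Sum all values: 16 + 98 + 98 + 17 + 100 + 30 + 86 + 43 + 100 + 84 + 36 + 28 + 85 = 821
Step 2: Count the number of values: n = 13
Step 3: Mean = sum / n = 821 / 13 = 63.1538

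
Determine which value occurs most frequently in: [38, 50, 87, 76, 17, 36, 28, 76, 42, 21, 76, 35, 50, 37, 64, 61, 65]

76

Step 1: Count the frequency of each value:
  17: appears 1 time(s)
  21: appears 1 time(s)
  28: appears 1 time(s)
  35: appears 1 time(s)
  36: appears 1 time(s)
  37: appears 1 time(s)
  38: appears 1 time(s)
  42: appears 1 time(s)
  50: appears 2 time(s)
  61: appears 1 time(s)
  64: appears 1 time(s)
  65: appears 1 time(s)
  76: appears 3 time(s)
  87: appears 1 time(s)
Step 2: The value 76 appears most frequently (3 times).
Step 3: Mode = 76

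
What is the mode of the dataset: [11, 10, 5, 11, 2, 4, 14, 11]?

11

Step 1: Count the frequency of each value:
  2: appears 1 time(s)
  4: appears 1 time(s)
  5: appears 1 time(s)
  10: appears 1 time(s)
  11: appears 3 time(s)
  14: appears 1 time(s)
Step 2: The value 11 appears most frequently (3 times).
Step 3: Mode = 11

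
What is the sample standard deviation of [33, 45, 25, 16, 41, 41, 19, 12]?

12.7279

Step 1: Compute the mean: 29
Step 2: Sum of squared deviations from the mean: 1134
Step 3: Sample variance = 1134 / 7 = 162
Step 4: Standard deviation = sqrt(162) = 12.7279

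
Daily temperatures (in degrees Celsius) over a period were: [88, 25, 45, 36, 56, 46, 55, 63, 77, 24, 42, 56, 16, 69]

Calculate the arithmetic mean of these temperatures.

49.8571

Step 1: Sum all values: 88 + 25 + 45 + 36 + 56 + 46 + 55 + 63 + 77 + 24 + 42 + 56 + 16 + 69 = 698
Step 2: Count the number of values: n = 14
Step 3: Mean = sum / n = 698 / 14 = 49.8571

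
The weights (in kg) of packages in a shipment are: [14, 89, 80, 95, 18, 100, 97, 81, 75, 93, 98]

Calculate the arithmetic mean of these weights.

76.3636

Step 1: Sum all values: 14 + 89 + 80 + 95 + 18 + 100 + 97 + 81 + 75 + 93 + 98 = 840
Step 2: Count the number of values: n = 11
Step 3: Mean = sum / n = 840 / 11 = 76.3636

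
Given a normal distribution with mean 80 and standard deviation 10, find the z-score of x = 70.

-1

Step 1: Recall the z-score formula: z = (x - mu) / sigma
Step 2: Substitute values: z = (70 - 80) / 10
Step 3: z = -10 / 10 = -1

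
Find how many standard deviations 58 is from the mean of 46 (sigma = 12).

1

Step 1: Recall the z-score formula: z = (x - mu) / sigma
Step 2: Substitute values: z = (58 - 46) / 12
Step 3: z = 12 / 12 = 1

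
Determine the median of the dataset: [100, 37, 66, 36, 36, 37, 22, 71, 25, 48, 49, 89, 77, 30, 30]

37

Step 1: Sort the data in ascending order: [22, 25, 30, 30, 36, 36, 37, 37, 48, 49, 66, 71, 77, 89, 100]
Step 2: The number of values is n = 15.
Step 3: Since n is odd, the median is the middle value at position 8: 37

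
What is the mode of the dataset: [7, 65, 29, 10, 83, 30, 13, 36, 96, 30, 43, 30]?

30

Step 1: Count the frequency of each value:
  7: appears 1 time(s)
  10: appears 1 time(s)
  13: appears 1 time(s)
  29: appears 1 time(s)
  30: appears 3 time(s)
  36: appears 1 time(s)
  43: appears 1 time(s)
  65: appears 1 time(s)
  83: appears 1 time(s)
  96: appears 1 time(s)
Step 2: The value 30 appears most frequently (3 times).
Step 3: Mode = 30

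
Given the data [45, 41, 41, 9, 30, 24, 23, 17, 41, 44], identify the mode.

41

Step 1: Count the frequency of each value:
  9: appears 1 time(s)
  17: appears 1 time(s)
  23: appears 1 time(s)
  24: appears 1 time(s)
  30: appears 1 time(s)
  41: appears 3 time(s)
  44: appears 1 time(s)
  45: appears 1 time(s)
Step 2: The value 41 appears most frequently (3 times).
Step 3: Mode = 41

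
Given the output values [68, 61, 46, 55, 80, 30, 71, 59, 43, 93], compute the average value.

60.6

Step 1: Sum all values: 68 + 61 + 46 + 55 + 80 + 30 + 71 + 59 + 43 + 93 = 606
Step 2: Count the number of values: n = 10
Step 3: Mean = sum / n = 606 / 10 = 60.6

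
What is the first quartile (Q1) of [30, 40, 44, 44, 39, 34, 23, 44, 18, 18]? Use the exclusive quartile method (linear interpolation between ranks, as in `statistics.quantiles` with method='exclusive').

21.75

Step 1: Sort the data: [18, 18, 23, 30, 34, 39, 40, 44, 44, 44]
Step 2: n = 10
Step 3: Using the exclusive quartile method:
  Q1 = 21.75
  Q2 (median) = 36.5
  Q3 = 44
  IQR = Q3 - Q1 = 44 - 21.75 = 22.25
Step 4: Q1 = 21.75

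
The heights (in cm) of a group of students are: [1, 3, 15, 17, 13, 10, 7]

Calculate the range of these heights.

16

Step 1: Identify the maximum value: max = 17
Step 2: Identify the minimum value: min = 1
Step 3: Range = max - min = 17 - 1 = 16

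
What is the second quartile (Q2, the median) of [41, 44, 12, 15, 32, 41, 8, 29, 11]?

29

Step 1: Sort the data: [8, 11, 12, 15, 29, 32, 41, 41, 44]
Step 2: n = 9
Step 3: Q2 is the median. Since n is odd, it is the middle value at position 5: 29
Step 4: Q2 = 29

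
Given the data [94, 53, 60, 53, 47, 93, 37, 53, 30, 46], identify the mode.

53

Step 1: Count the frequency of each value:
  30: appears 1 time(s)
  37: appears 1 time(s)
  46: appears 1 time(s)
  47: appears 1 time(s)
  53: appears 3 time(s)
  60: appears 1 time(s)
  93: appears 1 time(s)
  94: appears 1 time(s)
Step 2: The value 53 appears most frequently (3 times).
Step 3: Mode = 53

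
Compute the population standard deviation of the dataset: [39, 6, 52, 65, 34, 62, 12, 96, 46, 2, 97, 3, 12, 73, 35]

30.8598

Step 1: Compute the mean: 42.2667
Step 2: Sum of squared deviations from the mean: 14284.9333
Step 3: Population variance = 14284.9333 / 15 = 952.3289
Step 4: Standard deviation = sqrt(952.3289) = 30.8598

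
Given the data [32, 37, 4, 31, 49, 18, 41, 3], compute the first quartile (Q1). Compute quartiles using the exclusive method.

7.5

Step 1: Sort the data: [3, 4, 18, 31, 32, 37, 41, 49]
Step 2: n = 8
Step 3: Using the exclusive quartile method:
  Q1 = 7.5
  Q2 (median) = 31.5
  Q3 = 40
  IQR = Q3 - Q1 = 40 - 7.5 = 32.5
Step 4: Q1 = 7.5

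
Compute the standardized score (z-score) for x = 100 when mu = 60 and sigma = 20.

2

Step 1: Recall the z-score formula: z = (x - mu) / sigma
Step 2: Substitute values: z = (100 - 60) / 20
Step 3: z = 40 / 20 = 2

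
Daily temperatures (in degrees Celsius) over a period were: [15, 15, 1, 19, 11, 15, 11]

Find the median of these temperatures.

15

Step 1: Sort the data in ascending order: [1, 11, 11, 15, 15, 15, 19]
Step 2: The number of values is n = 7.
Step 3: Since n is odd, the median is the middle value at position 4: 15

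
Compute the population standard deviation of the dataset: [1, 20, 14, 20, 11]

7.0257

Step 1: Compute the mean: 13.2
Step 2: Sum of squared deviations from the mean: 246.8
Step 3: Population variance = 246.8 / 5 = 49.36
Step 4: Standard deviation = sqrt(49.36) = 7.0257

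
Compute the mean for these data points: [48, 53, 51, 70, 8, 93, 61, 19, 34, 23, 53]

46.6364

Step 1: Sum all values: 48 + 53 + 51 + 70 + 8 + 93 + 61 + 19 + 34 + 23 + 53 = 513
Step 2: Count the number of values: n = 11
Step 3: Mean = sum / n = 513 / 11 = 46.6364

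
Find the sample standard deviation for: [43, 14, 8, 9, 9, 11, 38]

14.9825

Step 1: Compute the mean: 18.8571
Step 2: Sum of squared deviations from the mean: 1346.8571
Step 3: Sample variance = 1346.8571 / 6 = 224.4762
Step 4: Standard deviation = sqrt(224.4762) = 14.9825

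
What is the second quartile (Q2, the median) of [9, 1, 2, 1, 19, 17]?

5.5

Step 1: Sort the data: [1, 1, 2, 9, 17, 19]
Step 2: n = 6
Step 3: Q2 is the median. Since n is even, it is the average of the values at positions 3 and 4:
  Q2 = (2 + 9) / 2 = 5.5
Step 4: Q2 = 5.5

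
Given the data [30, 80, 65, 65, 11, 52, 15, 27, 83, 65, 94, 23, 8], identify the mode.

65

Step 1: Count the frequency of each value:
  8: appears 1 time(s)
  11: appears 1 time(s)
  15: appears 1 time(s)
  23: appears 1 time(s)
  27: appears 1 time(s)
  30: appears 1 time(s)
  52: appears 1 time(s)
  65: appears 3 time(s)
  80: appears 1 time(s)
  83: appears 1 time(s)
  94: appears 1 time(s)
Step 2: The value 65 appears most frequently (3 times).
Step 3: Mode = 65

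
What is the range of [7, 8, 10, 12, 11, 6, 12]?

6

Step 1: Identify the maximum value: max = 12
Step 2: Identify the minimum value: min = 6
Step 3: Range = max - min = 12 - 6 = 6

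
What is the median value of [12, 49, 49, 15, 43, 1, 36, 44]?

39.5

Step 1: Sort the data in ascending order: [1, 12, 15, 36, 43, 44, 49, 49]
Step 2: The number of values is n = 8.
Step 3: Since n is even, the median is the average of positions 4 and 5:
  Median = (36 + 43) / 2 = 39.5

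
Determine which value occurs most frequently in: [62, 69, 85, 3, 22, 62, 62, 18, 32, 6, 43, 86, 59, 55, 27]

62

Step 1: Count the frequency of each value:
  3: appears 1 time(s)
  6: appears 1 time(s)
  18: appears 1 time(s)
  22: appears 1 time(s)
  27: appears 1 time(s)
  32: appears 1 time(s)
  43: appears 1 time(s)
  55: appears 1 time(s)
  59: appears 1 time(s)
  62: appears 3 time(s)
  69: appears 1 time(s)
  85: appears 1 time(s)
  86: appears 1 time(s)
Step 2: The value 62 appears most frequently (3 times).
Step 3: Mode = 62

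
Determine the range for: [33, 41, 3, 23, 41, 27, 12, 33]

38

Step 1: Identify the maximum value: max = 41
Step 2: Identify the minimum value: min = 3
Step 3: Range = max - min = 41 - 3 = 38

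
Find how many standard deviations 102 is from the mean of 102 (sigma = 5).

0

Step 1: Recall the z-score formula: z = (x - mu) / sigma
Step 2: Substitute values: z = (102 - 102) / 5
Step 3: z = 0 / 5 = 0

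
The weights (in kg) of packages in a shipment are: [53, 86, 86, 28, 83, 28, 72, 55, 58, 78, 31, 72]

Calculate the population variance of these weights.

454.3056

Step 1: Compute the mean: (53 + 86 + 86 + 28 + 83 + 28 + 72 + 55 + 58 + 78 + 31 + 72) / 12 = 60.8333
Step 2: Compute squared deviations from the mean:
  (53 - 60.8333)^2 = 61.3611
  (86 - 60.8333)^2 = 633.3611
  (86 - 60.8333)^2 = 633.3611
  (28 - 60.8333)^2 = 1078.0278
  (83 - 60.8333)^2 = 491.3611
  (28 - 60.8333)^2 = 1078.0278
  (72 - 60.8333)^2 = 124.6944
  (55 - 60.8333)^2 = 34.0278
  (58 - 60.8333)^2 = 8.0278
  (78 - 60.8333)^2 = 294.6944
  (31 - 60.8333)^2 = 890.0278
  (72 - 60.8333)^2 = 124.6944
Step 3: Sum of squared deviations = 5451.6667
Step 4: Population variance = 5451.6667 / 12 = 454.3056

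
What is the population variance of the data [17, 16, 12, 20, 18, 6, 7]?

25.9184

Step 1: Compute the mean: (17 + 16 + 12 + 20 + 18 + 6 + 7) / 7 = 13.7143
Step 2: Compute squared deviations from the mean:
  (17 - 13.7143)^2 = 10.7959
  (16 - 13.7143)^2 = 5.2245
  (12 - 13.7143)^2 = 2.9388
  (20 - 13.7143)^2 = 39.5102
  (18 - 13.7143)^2 = 18.3673
  (6 - 13.7143)^2 = 59.5102
  (7 - 13.7143)^2 = 45.0816
Step 3: Sum of squared deviations = 181.4286
Step 4: Population variance = 181.4286 / 7 = 25.9184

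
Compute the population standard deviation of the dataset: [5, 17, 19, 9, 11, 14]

4.7522

Step 1: Compute the mean: 12.5
Step 2: Sum of squared deviations from the mean: 135.5
Step 3: Population variance = 135.5 / 6 = 22.5833
Step 4: Standard deviation = sqrt(22.5833) = 4.7522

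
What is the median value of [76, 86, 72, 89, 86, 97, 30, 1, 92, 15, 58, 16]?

74

Step 1: Sort the data in ascending order: [1, 15, 16, 30, 58, 72, 76, 86, 86, 89, 92, 97]
Step 2: The number of values is n = 12.
Step 3: Since n is even, the median is the average of positions 6 and 7:
  Median = (72 + 76) / 2 = 74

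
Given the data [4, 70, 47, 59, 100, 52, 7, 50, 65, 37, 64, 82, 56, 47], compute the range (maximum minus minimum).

96

Step 1: Identify the maximum value: max = 100
Step 2: Identify the minimum value: min = 4
Step 3: Range = max - min = 100 - 4 = 96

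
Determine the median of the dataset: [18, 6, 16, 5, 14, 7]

10.5

Step 1: Sort the data in ascending order: [5, 6, 7, 14, 16, 18]
Step 2: The number of values is n = 6.
Step 3: Since n is even, the median is the average of positions 3 and 4:
  Median = (7 + 14) / 2 = 10.5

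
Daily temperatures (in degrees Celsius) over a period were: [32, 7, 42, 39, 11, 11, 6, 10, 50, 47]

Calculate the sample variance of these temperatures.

326.9444

Step 1: Compute the mean: (32 + 7 + 42 + 39 + 11 + 11 + 6 + 10 + 50 + 47) / 10 = 25.5
Step 2: Compute squared deviations from the mean:
  (32 - 25.5)^2 = 42.25
  (7 - 25.5)^2 = 342.25
  (42 - 25.5)^2 = 272.25
  (39 - 25.5)^2 = 182.25
  (11 - 25.5)^2 = 210.25
  (11 - 25.5)^2 = 210.25
  (6 - 25.5)^2 = 380.25
  (10 - 25.5)^2 = 240.25
  (50 - 25.5)^2 = 600.25
  (47 - 25.5)^2 = 462.25
Step 3: Sum of squared deviations = 2942.5
Step 4: Sample variance = 2942.5 / 9 = 326.9444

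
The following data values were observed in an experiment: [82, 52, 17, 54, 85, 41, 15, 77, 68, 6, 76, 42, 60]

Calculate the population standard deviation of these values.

25.4874

Step 1: Compute the mean: 51.9231
Step 2: Sum of squared deviations from the mean: 8444.9231
Step 3: Population variance = 8444.9231 / 13 = 649.6095
Step 4: Standard deviation = sqrt(649.6095) = 25.4874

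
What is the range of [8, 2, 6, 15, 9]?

13

Step 1: Identify the maximum value: max = 15
Step 2: Identify the minimum value: min = 2
Step 3: Range = max - min = 15 - 2 = 13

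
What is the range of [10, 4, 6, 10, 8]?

6

Step 1: Identify the maximum value: max = 10
Step 2: Identify the minimum value: min = 4
Step 3: Range = max - min = 10 - 4 = 6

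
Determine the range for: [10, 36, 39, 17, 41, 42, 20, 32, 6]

36

Step 1: Identify the maximum value: max = 42
Step 2: Identify the minimum value: min = 6
Step 3: Range = max - min = 42 - 6 = 36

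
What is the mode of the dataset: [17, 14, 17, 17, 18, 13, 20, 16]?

17

Step 1: Count the frequency of each value:
  13: appears 1 time(s)
  14: appears 1 time(s)
  16: appears 1 time(s)
  17: appears 3 time(s)
  18: appears 1 time(s)
  20: appears 1 time(s)
Step 2: The value 17 appears most frequently (3 times).
Step 3: Mode = 17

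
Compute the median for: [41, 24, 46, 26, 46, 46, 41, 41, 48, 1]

41

Step 1: Sort the data in ascending order: [1, 24, 26, 41, 41, 41, 46, 46, 46, 48]
Step 2: The number of values is n = 10.
Step 3: Since n is even, the median is the average of positions 5 and 6:
  Median = (41 + 41) / 2 = 41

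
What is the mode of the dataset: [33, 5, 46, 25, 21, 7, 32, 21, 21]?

21

Step 1: Count the frequency of each value:
  5: appears 1 time(s)
  7: appears 1 time(s)
  21: appears 3 time(s)
  25: appears 1 time(s)
  32: appears 1 time(s)
  33: appears 1 time(s)
  46: appears 1 time(s)
Step 2: The value 21 appears most frequently (3 times).
Step 3: Mode = 21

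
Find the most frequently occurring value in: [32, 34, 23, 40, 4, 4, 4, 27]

4

Step 1: Count the frequency of each value:
  4: appears 3 time(s)
  23: appears 1 time(s)
  27: appears 1 time(s)
  32: appears 1 time(s)
  34: appears 1 time(s)
  40: appears 1 time(s)
Step 2: The value 4 appears most frequently (3 times).
Step 3: Mode = 4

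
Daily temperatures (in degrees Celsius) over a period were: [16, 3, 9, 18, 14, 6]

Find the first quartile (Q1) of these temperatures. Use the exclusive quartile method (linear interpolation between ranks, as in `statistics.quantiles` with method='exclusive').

5.25

Step 1: Sort the data: [3, 6, 9, 14, 16, 18]
Step 2: n = 6
Step 3: Using the exclusive quartile method:
  Q1 = 5.25
  Q2 (median) = 11.5
  Q3 = 16.5
  IQR = Q3 - Q1 = 16.5 - 5.25 = 11.25
Step 4: Q1 = 5.25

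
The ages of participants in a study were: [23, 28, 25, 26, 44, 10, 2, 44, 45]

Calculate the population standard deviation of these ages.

14.2837

Step 1: Compute the mean: 27.4444
Step 2: Sum of squared deviations from the mean: 1836.2222
Step 3: Population variance = 1836.2222 / 9 = 204.0247
Step 4: Standard deviation = sqrt(204.0247) = 14.2837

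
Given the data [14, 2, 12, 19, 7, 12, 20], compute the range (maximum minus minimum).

18

Step 1: Identify the maximum value: max = 20
Step 2: Identify the minimum value: min = 2
Step 3: Range = max - min = 20 - 2 = 18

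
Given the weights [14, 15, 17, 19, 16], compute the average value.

16.2

Step 1: Sum all values: 14 + 15 + 17 + 19 + 16 = 81
Step 2: Count the number of values: n = 5
Step 3: Mean = sum / n = 81 / 5 = 16.2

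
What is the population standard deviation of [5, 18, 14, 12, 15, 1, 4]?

5.9864

Step 1: Compute the mean: 9.8571
Step 2: Sum of squared deviations from the mean: 250.8571
Step 3: Population variance = 250.8571 / 7 = 35.8367
Step 4: Standard deviation = sqrt(35.8367) = 5.9864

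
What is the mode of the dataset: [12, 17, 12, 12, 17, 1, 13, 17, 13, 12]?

12

Step 1: Count the frequency of each value:
  1: appears 1 time(s)
  12: appears 4 time(s)
  13: appears 2 time(s)
  17: appears 3 time(s)
Step 2: The value 12 appears most frequently (4 times).
Step 3: Mode = 12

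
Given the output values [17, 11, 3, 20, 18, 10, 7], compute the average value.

12.2857

Step 1: Sum all values: 17 + 11 + 3 + 20 + 18 + 10 + 7 = 86
Step 2: Count the number of values: n = 7
Step 3: Mean = sum / n = 86 / 7 = 12.2857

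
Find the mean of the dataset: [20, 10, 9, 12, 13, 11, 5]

11.4286

Step 1: Sum all values: 20 + 10 + 9 + 12 + 13 + 11 + 5 = 80
Step 2: Count the number of values: n = 7
Step 3: Mean = sum / n = 80 / 7 = 11.4286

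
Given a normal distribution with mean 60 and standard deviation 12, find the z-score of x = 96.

3

Step 1: Recall the z-score formula: z = (x - mu) / sigma
Step 2: Substitute values: z = (96 - 60) / 12
Step 3: z = 36 / 12 = 3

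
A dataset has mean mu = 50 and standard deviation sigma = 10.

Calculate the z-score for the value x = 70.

2

Step 1: Recall the z-score formula: z = (x - mu) / sigma
Step 2: Substitute values: z = (70 - 50) / 10
Step 3: z = 20 / 10 = 2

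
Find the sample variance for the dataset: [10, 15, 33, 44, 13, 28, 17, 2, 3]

197.5

Step 1: Compute the mean: (10 + 15 + 33 + 44 + 13 + 28 + 17 + 2 + 3) / 9 = 18.3333
Step 2: Compute squared deviations from the mean:
  (10 - 18.3333)^2 = 69.4444
  (15 - 18.3333)^2 = 11.1111
  (33 - 18.3333)^2 = 215.1111
  (44 - 18.3333)^2 = 658.7778
  (13 - 18.3333)^2 = 28.4444
  (28 - 18.3333)^2 = 93.4444
  (17 - 18.3333)^2 = 1.7778
  (2 - 18.3333)^2 = 266.7778
  (3 - 18.3333)^2 = 235.1111
Step 3: Sum of squared deviations = 1580
Step 4: Sample variance = 1580 / 8 = 197.5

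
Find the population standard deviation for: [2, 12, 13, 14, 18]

5.3066

Step 1: Compute the mean: 11.8
Step 2: Sum of squared deviations from the mean: 140.8
Step 3: Population variance = 140.8 / 5 = 28.16
Step 4: Standard deviation = sqrt(28.16) = 5.3066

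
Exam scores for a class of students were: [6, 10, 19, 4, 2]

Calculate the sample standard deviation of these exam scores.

6.7231

Step 1: Compute the mean: 8.2
Step 2: Sum of squared deviations from the mean: 180.8
Step 3: Sample variance = 180.8 / 4 = 45.2
Step 4: Standard deviation = sqrt(45.2) = 6.7231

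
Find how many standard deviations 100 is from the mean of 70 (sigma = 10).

3

Step 1: Recall the z-score formula: z = (x - mu) / sigma
Step 2: Substitute values: z = (100 - 70) / 10
Step 3: z = 30 / 10 = 3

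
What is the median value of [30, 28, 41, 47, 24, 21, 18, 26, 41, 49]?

29

Step 1: Sort the data in ascending order: [18, 21, 24, 26, 28, 30, 41, 41, 47, 49]
Step 2: The number of values is n = 10.
Step 3: Since n is even, the median is the average of positions 5 and 6:
  Median = (28 + 30) / 2 = 29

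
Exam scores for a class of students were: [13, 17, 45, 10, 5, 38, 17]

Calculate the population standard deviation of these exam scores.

13.8225

Step 1: Compute the mean: 20.7143
Step 2: Sum of squared deviations from the mean: 1337.4286
Step 3: Population variance = 1337.4286 / 7 = 191.0612
Step 4: Standard deviation = sqrt(191.0612) = 13.8225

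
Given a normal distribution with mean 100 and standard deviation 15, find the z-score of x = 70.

-2

Step 1: Recall the z-score formula: z = (x - mu) / sigma
Step 2: Substitute values: z = (70 - 100) / 15
Step 3: z = -30 / 15 = -2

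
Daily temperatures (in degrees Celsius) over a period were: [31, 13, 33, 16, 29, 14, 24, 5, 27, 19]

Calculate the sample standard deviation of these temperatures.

9.1342

Step 1: Compute the mean: 21.1
Step 2: Sum of squared deviations from the mean: 750.9
Step 3: Sample variance = 750.9 / 9 = 83.4333
Step 4: Standard deviation = sqrt(83.4333) = 9.1342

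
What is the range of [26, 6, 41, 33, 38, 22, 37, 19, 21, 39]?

35

Step 1: Identify the maximum value: max = 41
Step 2: Identify the minimum value: min = 6
Step 3: Range = max - min = 41 - 6 = 35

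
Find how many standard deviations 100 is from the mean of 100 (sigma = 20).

0

Step 1: Recall the z-score formula: z = (x - mu) / sigma
Step 2: Substitute values: z = (100 - 100) / 20
Step 3: z = 0 / 20 = 0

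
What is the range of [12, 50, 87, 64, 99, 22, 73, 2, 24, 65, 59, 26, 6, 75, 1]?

98

Step 1: Identify the maximum value: max = 99
Step 2: Identify the minimum value: min = 1
Step 3: Range = max - min = 99 - 1 = 98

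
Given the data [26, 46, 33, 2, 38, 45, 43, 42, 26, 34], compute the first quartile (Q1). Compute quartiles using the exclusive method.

26

Step 1: Sort the data: [2, 26, 26, 33, 34, 38, 42, 43, 45, 46]
Step 2: n = 10
Step 3: Using the exclusive quartile method:
  Q1 = 26
  Q2 (median) = 36
  Q3 = 43.5
  IQR = Q3 - Q1 = 43.5 - 26 = 17.5
Step 4: Q1 = 26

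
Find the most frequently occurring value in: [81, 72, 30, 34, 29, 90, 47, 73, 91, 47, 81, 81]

81

Step 1: Count the frequency of each value:
  29: appears 1 time(s)
  30: appears 1 time(s)
  34: appears 1 time(s)
  47: appears 2 time(s)
  72: appears 1 time(s)
  73: appears 1 time(s)
  81: appears 3 time(s)
  90: appears 1 time(s)
  91: appears 1 time(s)
Step 2: The value 81 appears most frequently (3 times).
Step 3: Mode = 81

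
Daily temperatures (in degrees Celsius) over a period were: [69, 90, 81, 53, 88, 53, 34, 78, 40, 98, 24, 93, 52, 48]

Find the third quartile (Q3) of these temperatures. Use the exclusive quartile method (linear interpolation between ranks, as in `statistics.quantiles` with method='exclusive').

88.5

Step 1: Sort the data: [24, 34, 40, 48, 52, 53, 53, 69, 78, 81, 88, 90, 93, 98]
Step 2: n = 14
Step 3: Using the exclusive quartile method:
  Q1 = 46
  Q2 (median) = 61
  Q3 = 88.5
  IQR = Q3 - Q1 = 88.5 - 46 = 42.5
Step 4: Q3 = 88.5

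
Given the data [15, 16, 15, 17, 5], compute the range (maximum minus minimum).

12

Step 1: Identify the maximum value: max = 17
Step 2: Identify the minimum value: min = 5
Step 3: Range = max - min = 17 - 5 = 12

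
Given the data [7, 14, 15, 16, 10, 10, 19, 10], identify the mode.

10

Step 1: Count the frequency of each value:
  7: appears 1 time(s)
  10: appears 3 time(s)
  14: appears 1 time(s)
  15: appears 1 time(s)
  16: appears 1 time(s)
  19: appears 1 time(s)
Step 2: The value 10 appears most frequently (3 times).
Step 3: Mode = 10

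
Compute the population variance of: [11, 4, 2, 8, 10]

12

Step 1: Compute the mean: (11 + 4 + 2 + 8 + 10) / 5 = 7
Step 2: Compute squared deviations from the mean:
  (11 - 7)^2 = 16
  (4 - 7)^2 = 9
  (2 - 7)^2 = 25
  (8 - 7)^2 = 1
  (10 - 7)^2 = 9
Step 3: Sum of squared deviations = 60
Step 4: Population variance = 60 / 5 = 12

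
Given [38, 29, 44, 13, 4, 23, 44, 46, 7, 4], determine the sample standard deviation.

17.3256

Step 1: Compute the mean: 25.2
Step 2: Sum of squared deviations from the mean: 2701.6
Step 3: Sample variance = 2701.6 / 9 = 300.1778
Step 4: Standard deviation = sqrt(300.1778) = 17.3256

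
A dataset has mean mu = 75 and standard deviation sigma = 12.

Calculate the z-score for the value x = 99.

2

Step 1: Recall the z-score formula: z = (x - mu) / sigma
Step 2: Substitute values: z = (99 - 75) / 12
Step 3: z = 24 / 12 = 2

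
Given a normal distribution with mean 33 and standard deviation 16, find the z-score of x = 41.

0.5

Step 1: Recall the z-score formula: z = (x - mu) / sigma
Step 2: Substitute values: z = (41 - 33) / 16
Step 3: z = 8 / 16 = 0.5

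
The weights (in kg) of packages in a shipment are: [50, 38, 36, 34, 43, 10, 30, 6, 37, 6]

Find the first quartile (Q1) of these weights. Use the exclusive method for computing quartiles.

9

Step 1: Sort the data: [6, 6, 10, 30, 34, 36, 37, 38, 43, 50]
Step 2: n = 10
Step 3: Using the exclusive quartile method:
  Q1 = 9
  Q2 (median) = 35
  Q3 = 39.25
  IQR = Q3 - Q1 = 39.25 - 9 = 30.25
Step 4: Q1 = 9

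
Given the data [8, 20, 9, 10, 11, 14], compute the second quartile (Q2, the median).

10.5

Step 1: Sort the data: [8, 9, 10, 11, 14, 20]
Step 2: n = 6
Step 3: Q2 is the median. Since n is even, it is the average of the values at positions 3 and 4:
  Q2 = (10 + 11) / 2 = 10.5
Step 4: Q2 = 10.5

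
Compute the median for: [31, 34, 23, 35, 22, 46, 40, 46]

34.5

Step 1: Sort the data in ascending order: [22, 23, 31, 34, 35, 40, 46, 46]
Step 2: The number of values is n = 8.
Step 3: Since n is even, the median is the average of positions 4 and 5:
  Median = (34 + 35) / 2 = 34.5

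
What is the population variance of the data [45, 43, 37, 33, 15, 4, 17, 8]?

228.1875

Step 1: Compute the mean: (45 + 43 + 37 + 33 + 15 + 4 + 17 + 8) / 8 = 25.25
Step 2: Compute squared deviations from the mean:
  (45 - 25.25)^2 = 390.0625
  (43 - 25.25)^2 = 315.0625
  (37 - 25.25)^2 = 138.0625
  (33 - 25.25)^2 = 60.0625
  (15 - 25.25)^2 = 105.0625
  (4 - 25.25)^2 = 451.5625
  (17 - 25.25)^2 = 68.0625
  (8 - 25.25)^2 = 297.5625
Step 3: Sum of squared deviations = 1825.5
Step 4: Population variance = 1825.5 / 8 = 228.1875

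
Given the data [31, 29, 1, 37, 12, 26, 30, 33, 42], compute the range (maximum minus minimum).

41

Step 1: Identify the maximum value: max = 42
Step 2: Identify the minimum value: min = 1
Step 3: Range = max - min = 42 - 1 = 41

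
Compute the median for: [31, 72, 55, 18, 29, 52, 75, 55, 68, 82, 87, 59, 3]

55

Step 1: Sort the data in ascending order: [3, 18, 29, 31, 52, 55, 55, 59, 68, 72, 75, 82, 87]
Step 2: The number of values is n = 13.
Step 3: Since n is odd, the median is the middle value at position 7: 55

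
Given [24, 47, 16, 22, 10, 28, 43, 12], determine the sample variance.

185.9286

Step 1: Compute the mean: (24 + 47 + 16 + 22 + 10 + 28 + 43 + 12) / 8 = 25.25
Step 2: Compute squared deviations from the mean:
  (24 - 25.25)^2 = 1.5625
  (47 - 25.25)^2 = 473.0625
  (16 - 25.25)^2 = 85.5625
  (22 - 25.25)^2 = 10.5625
  (10 - 25.25)^2 = 232.5625
  (28 - 25.25)^2 = 7.5625
  (43 - 25.25)^2 = 315.0625
  (12 - 25.25)^2 = 175.5625
Step 3: Sum of squared deviations = 1301.5
Step 4: Sample variance = 1301.5 / 7 = 185.9286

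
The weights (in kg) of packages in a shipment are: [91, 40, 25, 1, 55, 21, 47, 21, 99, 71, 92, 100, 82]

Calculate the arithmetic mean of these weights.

57.3077

Step 1: Sum all values: 91 + 40 + 25 + 1 + 55 + 21 + 47 + 21 + 99 + 71 + 92 + 100 + 82 = 745
Step 2: Count the number of values: n = 13
Step 3: Mean = sum / n = 745 / 13 = 57.3077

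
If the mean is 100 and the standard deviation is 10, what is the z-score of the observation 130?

3

Step 1: Recall the z-score formula: z = (x - mu) / sigma
Step 2: Substitute values: z = (130 - 100) / 10
Step 3: z = 30 / 10 = 3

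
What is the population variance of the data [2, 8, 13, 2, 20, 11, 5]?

36.4898

Step 1: Compute the mean: (2 + 8 + 13 + 2 + 20 + 11 + 5) / 7 = 8.7143
Step 2: Compute squared deviations from the mean:
  (2 - 8.7143)^2 = 45.0816
  (8 - 8.7143)^2 = 0.5102
  (13 - 8.7143)^2 = 18.3673
  (2 - 8.7143)^2 = 45.0816
  (20 - 8.7143)^2 = 127.3673
  (11 - 8.7143)^2 = 5.2245
  (5 - 8.7143)^2 = 13.7959
Step 3: Sum of squared deviations = 255.4286
Step 4: Population variance = 255.4286 / 7 = 36.4898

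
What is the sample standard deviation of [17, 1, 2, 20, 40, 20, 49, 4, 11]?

16.7465

Step 1: Compute the mean: 18.2222
Step 2: Sum of squared deviations from the mean: 2243.5556
Step 3: Sample variance = 2243.5556 / 8 = 280.4444
Step 4: Standard deviation = sqrt(280.4444) = 16.7465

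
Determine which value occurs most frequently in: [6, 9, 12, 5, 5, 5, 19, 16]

5

Step 1: Count the frequency of each value:
  5: appears 3 time(s)
  6: appears 1 time(s)
  9: appears 1 time(s)
  12: appears 1 time(s)
  16: appears 1 time(s)
  19: appears 1 time(s)
Step 2: The value 5 appears most frequently (3 times).
Step 3: Mode = 5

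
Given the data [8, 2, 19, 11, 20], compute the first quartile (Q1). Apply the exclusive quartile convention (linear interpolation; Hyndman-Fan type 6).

5

Step 1: Sort the data: [2, 8, 11, 19, 20]
Step 2: n = 5
Step 3: Using the exclusive quartile method:
  Q1 = 5
  Q2 (median) = 11
  Q3 = 19.5
  IQR = Q3 - Q1 = 19.5 - 5 = 14.5
Step 4: Q1 = 5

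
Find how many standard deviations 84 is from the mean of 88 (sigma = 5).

-0.8

Step 1: Recall the z-score formula: z = (x - mu) / sigma
Step 2: Substitute values: z = (84 - 88) / 5
Step 3: z = -4 / 5 = -0.8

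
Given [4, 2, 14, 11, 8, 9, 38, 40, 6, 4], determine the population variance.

172.84

Step 1: Compute the mean: (4 + 2 + 14 + 11 + 8 + 9 + 38 + 40 + 6 + 4) / 10 = 13.6
Step 2: Compute squared deviations from the mean:
  (4 - 13.6)^2 = 92.16
  (2 - 13.6)^2 = 134.56
  (14 - 13.6)^2 = 0.16
  (11 - 13.6)^2 = 6.76
  (8 - 13.6)^2 = 31.36
  (9 - 13.6)^2 = 21.16
  (38 - 13.6)^2 = 595.36
  (40 - 13.6)^2 = 696.96
  (6 - 13.6)^2 = 57.76
  (4 - 13.6)^2 = 92.16
Step 3: Sum of squared deviations = 1728.4
Step 4: Population variance = 1728.4 / 10 = 172.84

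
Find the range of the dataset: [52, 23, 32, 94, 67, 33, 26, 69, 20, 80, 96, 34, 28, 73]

76

Step 1: Identify the maximum value: max = 96
Step 2: Identify the minimum value: min = 20
Step 3: Range = max - min = 96 - 20 = 76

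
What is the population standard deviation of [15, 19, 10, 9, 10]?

3.8262

Step 1: Compute the mean: 12.6
Step 2: Sum of squared deviations from the mean: 73.2
Step 3: Population variance = 73.2 / 5 = 14.64
Step 4: Standard deviation = sqrt(14.64) = 3.8262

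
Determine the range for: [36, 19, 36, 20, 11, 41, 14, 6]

35

Step 1: Identify the maximum value: max = 41
Step 2: Identify the minimum value: min = 6
Step 3: Range = max - min = 41 - 6 = 35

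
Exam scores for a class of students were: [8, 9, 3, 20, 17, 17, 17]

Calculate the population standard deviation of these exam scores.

5.831

Step 1: Compute the mean: 13
Step 2: Sum of squared deviations from the mean: 238
Step 3: Population variance = 238 / 7 = 34
Step 4: Standard deviation = sqrt(34) = 5.831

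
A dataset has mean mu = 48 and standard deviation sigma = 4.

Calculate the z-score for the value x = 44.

-1

Step 1: Recall the z-score formula: z = (x - mu) / sigma
Step 2: Substitute values: z = (44 - 48) / 4
Step 3: z = -4 / 4 = -1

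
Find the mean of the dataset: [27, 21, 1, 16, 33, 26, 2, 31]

19.625

Step 1: Sum all values: 27 + 21 + 1 + 16 + 33 + 26 + 2 + 31 = 157
Step 2: Count the number of values: n = 8
Step 3: Mean = sum / n = 157 / 8 = 19.625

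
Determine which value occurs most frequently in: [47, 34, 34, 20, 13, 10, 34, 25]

34

Step 1: Count the frequency of each value:
  10: appears 1 time(s)
  13: appears 1 time(s)
  20: appears 1 time(s)
  25: appears 1 time(s)
  34: appears 3 time(s)
  47: appears 1 time(s)
Step 2: The value 34 appears most frequently (3 times).
Step 3: Mode = 34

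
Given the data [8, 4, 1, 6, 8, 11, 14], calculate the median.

8

Step 1: Sort the data in ascending order: [1, 4, 6, 8, 8, 11, 14]
Step 2: The number of values is n = 7.
Step 3: Since n is odd, the median is the middle value at position 4: 8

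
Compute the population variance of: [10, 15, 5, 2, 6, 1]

22.9167

Step 1: Compute the mean: (10 + 15 + 5 + 2 + 6 + 1) / 6 = 6.5
Step 2: Compute squared deviations from the mean:
  (10 - 6.5)^2 = 12.25
  (15 - 6.5)^2 = 72.25
  (5 - 6.5)^2 = 2.25
  (2 - 6.5)^2 = 20.25
  (6 - 6.5)^2 = 0.25
  (1 - 6.5)^2 = 30.25
Step 3: Sum of squared deviations = 137.5
Step 4: Population variance = 137.5 / 6 = 22.9167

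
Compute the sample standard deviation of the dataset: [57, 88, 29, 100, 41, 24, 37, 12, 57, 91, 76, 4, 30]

31.258

Step 1: Compute the mean: 49.6923
Step 2: Sum of squared deviations from the mean: 11724.7692
Step 3: Sample variance = 11724.7692 / 12 = 977.0641
Step 4: Standard deviation = sqrt(977.0641) = 31.258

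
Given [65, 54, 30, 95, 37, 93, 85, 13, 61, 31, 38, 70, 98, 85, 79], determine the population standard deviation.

26.3527

Step 1: Compute the mean: 62.2667
Step 2: Sum of squared deviations from the mean: 10416.9333
Step 3: Population variance = 10416.9333 / 15 = 694.4622
Step 4: Standard deviation = sqrt(694.4622) = 26.3527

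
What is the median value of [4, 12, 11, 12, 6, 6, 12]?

11

Step 1: Sort the data in ascending order: [4, 6, 6, 11, 12, 12, 12]
Step 2: The number of values is n = 7.
Step 3: Since n is odd, the median is the middle value at position 4: 11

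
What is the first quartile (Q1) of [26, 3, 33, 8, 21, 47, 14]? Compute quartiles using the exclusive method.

8

Step 1: Sort the data: [3, 8, 14, 21, 26, 33, 47]
Step 2: n = 7
Step 3: Using the exclusive quartile method:
  Q1 = 8
  Q2 (median) = 21
  Q3 = 33
  IQR = Q3 - Q1 = 33 - 8 = 25
Step 4: Q1 = 8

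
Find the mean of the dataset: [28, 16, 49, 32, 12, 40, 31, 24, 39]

30.1111

Step 1: Sum all values: 28 + 16 + 49 + 32 + 12 + 40 + 31 + 24 + 39 = 271
Step 2: Count the number of values: n = 9
Step 3: Mean = sum / n = 271 / 9 = 30.1111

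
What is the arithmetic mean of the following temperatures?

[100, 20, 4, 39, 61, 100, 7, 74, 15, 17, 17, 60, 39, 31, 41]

41.6667

Step 1: Sum all values: 100 + 20 + 4 + 39 + 61 + 100 + 7 + 74 + 15 + 17 + 17 + 60 + 39 + 31 + 41 = 625
Step 2: Count the number of values: n = 15
Step 3: Mean = sum / n = 625 / 15 = 41.6667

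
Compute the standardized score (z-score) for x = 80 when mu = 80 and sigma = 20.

0

Step 1: Recall the z-score formula: z = (x - mu) / sigma
Step 2: Substitute values: z = (80 - 80) / 20
Step 3: z = 0 / 20 = 0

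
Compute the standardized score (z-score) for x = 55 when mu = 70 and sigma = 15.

-1

Step 1: Recall the z-score formula: z = (x - mu) / sigma
Step 2: Substitute values: z = (55 - 70) / 15
Step 3: z = -15 / 15 = -1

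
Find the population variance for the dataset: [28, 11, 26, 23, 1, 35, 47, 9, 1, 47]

263.76

Step 1: Compute the mean: (28 + 11 + 26 + 23 + 1 + 35 + 47 + 9 + 1 + 47) / 10 = 22.8
Step 2: Compute squared deviations from the mean:
  (28 - 22.8)^2 = 27.04
  (11 - 22.8)^2 = 139.24
  (26 - 22.8)^2 = 10.24
  (23 - 22.8)^2 = 0.04
  (1 - 22.8)^2 = 475.24
  (35 - 22.8)^2 = 148.84
  (47 - 22.8)^2 = 585.64
  (9 - 22.8)^2 = 190.44
  (1 - 22.8)^2 = 475.24
  (47 - 22.8)^2 = 585.64
Step 3: Sum of squared deviations = 2637.6
Step 4: Population variance = 2637.6 / 10 = 263.76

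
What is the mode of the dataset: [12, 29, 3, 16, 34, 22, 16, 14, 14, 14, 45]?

14

Step 1: Count the frequency of each value:
  3: appears 1 time(s)
  12: appears 1 time(s)
  14: appears 3 time(s)
  16: appears 2 time(s)
  22: appears 1 time(s)
  29: appears 1 time(s)
  34: appears 1 time(s)
  45: appears 1 time(s)
Step 2: The value 14 appears most frequently (3 times).
Step 3: Mode = 14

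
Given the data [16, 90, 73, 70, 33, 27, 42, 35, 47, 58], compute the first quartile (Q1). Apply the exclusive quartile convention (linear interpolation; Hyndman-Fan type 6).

31.5

Step 1: Sort the data: [16, 27, 33, 35, 42, 47, 58, 70, 73, 90]
Step 2: n = 10
Step 3: Using the exclusive quartile method:
  Q1 = 31.5
  Q2 (median) = 44.5
  Q3 = 70.75
  IQR = Q3 - Q1 = 70.75 - 31.5 = 39.25
Step 4: Q1 = 31.5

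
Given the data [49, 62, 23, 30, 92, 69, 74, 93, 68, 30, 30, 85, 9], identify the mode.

30

Step 1: Count the frequency of each value:
  9: appears 1 time(s)
  23: appears 1 time(s)
  30: appears 3 time(s)
  49: appears 1 time(s)
  62: appears 1 time(s)
  68: appears 1 time(s)
  69: appears 1 time(s)
  74: appears 1 time(s)
  85: appears 1 time(s)
  92: appears 1 time(s)
  93: appears 1 time(s)
Step 2: The value 30 appears most frequently (3 times).
Step 3: Mode = 30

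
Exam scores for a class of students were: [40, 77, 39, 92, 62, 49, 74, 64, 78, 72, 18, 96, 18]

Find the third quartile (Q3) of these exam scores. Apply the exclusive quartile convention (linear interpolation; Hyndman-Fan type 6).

77.5

Step 1: Sort the data: [18, 18, 39, 40, 49, 62, 64, 72, 74, 77, 78, 92, 96]
Step 2: n = 13
Step 3: Using the exclusive quartile method:
  Q1 = 39.5
  Q2 (median) = 64
  Q3 = 77.5
  IQR = Q3 - Q1 = 77.5 - 39.5 = 38
Step 4: Q3 = 77.5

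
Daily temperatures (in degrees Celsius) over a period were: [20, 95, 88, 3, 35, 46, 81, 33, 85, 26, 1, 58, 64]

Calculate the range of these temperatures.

94

Step 1: Identify the maximum value: max = 95
Step 2: Identify the minimum value: min = 1
Step 3: Range = max - min = 95 - 1 = 94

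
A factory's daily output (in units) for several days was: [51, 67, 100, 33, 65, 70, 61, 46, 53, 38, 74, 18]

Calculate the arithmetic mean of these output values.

56.3333

Step 1: Sum all values: 51 + 67 + 100 + 33 + 65 + 70 + 61 + 46 + 53 + 38 + 74 + 18 = 676
Step 2: Count the number of values: n = 12
Step 3: Mean = sum / n = 676 / 12 = 56.3333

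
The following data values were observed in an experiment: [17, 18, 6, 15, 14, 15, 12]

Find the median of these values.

15

Step 1: Sort the data in ascending order: [6, 12, 14, 15, 15, 17, 18]
Step 2: The number of values is n = 7.
Step 3: Since n is odd, the median is the middle value at position 4: 15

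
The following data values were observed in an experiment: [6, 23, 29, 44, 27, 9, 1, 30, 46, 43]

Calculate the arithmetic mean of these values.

25.8

Step 1: Sum all values: 6 + 23 + 29 + 44 + 27 + 9 + 1 + 30 + 46 + 43 = 258
Step 2: Count the number of values: n = 10
Step 3: Mean = sum / n = 258 / 10 = 25.8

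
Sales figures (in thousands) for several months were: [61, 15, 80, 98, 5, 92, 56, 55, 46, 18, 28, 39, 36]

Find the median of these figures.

46

Step 1: Sort the data in ascending order: [5, 15, 18, 28, 36, 39, 46, 55, 56, 61, 80, 92, 98]
Step 2: The number of values is n = 13.
Step 3: Since n is odd, the median is the middle value at position 7: 46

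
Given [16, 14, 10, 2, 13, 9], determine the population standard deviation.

4.5338

Step 1: Compute the mean: 10.6667
Step 2: Sum of squared deviations from the mean: 123.3333
Step 3: Population variance = 123.3333 / 6 = 20.5556
Step 4: Standard deviation = sqrt(20.5556) = 4.5338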